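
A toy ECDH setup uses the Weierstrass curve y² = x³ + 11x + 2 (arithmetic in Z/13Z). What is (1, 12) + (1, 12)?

tangent at (1, 12): λ = (3·1² + 11)/(2·12) ≡ 1/11. 11⁻¹ ≡ 6 (mod 13) since 11·6 = 66 ≡ 1, so λ ≡ 1·6 ≡ 6.
  x = λ² - 1 - 1 = 36 - 2 ≡ 8; y = λ·(1 - 8) - 12 ≡ 11. → (8, 11)

(8, 11)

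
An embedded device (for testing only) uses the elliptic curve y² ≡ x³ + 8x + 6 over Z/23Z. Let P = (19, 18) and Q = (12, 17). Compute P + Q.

(19, 18) + (12, 17). λ = (17 - 18)/(12 - 19) ≡ 22/16 mod 23. 16⁻¹ ≡ 13 (mod 23) since 16·13 = 208 ≡ 1, so λ ≡ 10.
  x = λ² - 19 - 12 = 100 - 31 ≡ 0; y = λ·(19 - 0) - 18 ≡ 11. → (0, 11)

(0, 11)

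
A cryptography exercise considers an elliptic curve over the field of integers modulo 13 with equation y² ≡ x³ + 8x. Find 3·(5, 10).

Write Q = (5, 10).
Repeated addition: build up to 3Q.
2Q: tangent at (5, 10): λ = (3·5² + 8)/(2·10) ≡ 5/7. 7⁻¹ ≡ 2 (mod 13) since 7·2 = 14 ≡ 1, so λ ≡ 5·2 ≡ 10.
  x = λ² - 5 - 5 = 100 - 10 ≡ 12; y = λ·(5 - 12) - 10 ≡ 11. → (12, 11)
3Q: (12, 11) + (5, 10). λ = (10 - 11)/(5 - 12) ≡ 12/6 mod 13. 6⁻¹ ≡ 11 (mod 13), so λ ≡ 2.
  x = λ² - 12 - 5 = 4 - 17 ≡ 0; y = λ·(12 - 0) - 11 ≡ 0. → (0, 0)

(0, 0)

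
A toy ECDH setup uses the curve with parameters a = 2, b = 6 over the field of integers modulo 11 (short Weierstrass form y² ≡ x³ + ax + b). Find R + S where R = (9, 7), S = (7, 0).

(9, 7) + (7, 0). λ = (0 - 7)/(7 - 9) ≡ 4/9 mod 11. 9⁻¹ ≡ 5 (mod 11), so λ ≡ 9.
  x = λ² - 9 - 7 = 81 - 16 ≡ 10; y = λ·(9 - 10) - 7 ≡ 6. → (10, 6)

(10, 6)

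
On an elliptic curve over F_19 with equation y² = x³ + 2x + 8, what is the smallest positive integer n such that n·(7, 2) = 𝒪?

5

2P: tangent at (7, 2): λ = (3·7² + 2)/(2·2) ≡ 16/4. 4⁻¹ ≡ 5 (mod 19), so λ ≡ 16·5 ≡ 4.
  x = λ² - 7 - 7 = 16 - 14 ≡ 2; y = λ·(7 - 2) - 2 ≡ 18. → (2, 18)
3P: (2, 18) + (7, 2). λ = (2 - 18)/(7 - 2) ≡ 3/5 mod 19. 5⁻¹ ≡ 4 (mod 19), so λ ≡ 12.
  x = λ² - 2 - 7 = 144 - 9 ≡ 2; y = λ·(2 - 2) - 18 ≡ 1. → (2, 1)
4P: (2, 1) + (7, 2). λ = (2 - 1)/(7 - 2) ≡ 1/5 mod 19. 5⁻¹ ≡ 4 (mod 19) since 5·4 = 20 ≡ 1, so λ ≡ 4.
  x = λ² - 2 - 7 = 16 - 9 ≡ 7; y = λ·(2 - 7) - 1 ≡ 17. → (7, 17)
5P: (7, 17) + (7, 2): same x and y₁ ≡ -y₂, so the sum is 𝒪.
5P = 𝒪, so the order is 5.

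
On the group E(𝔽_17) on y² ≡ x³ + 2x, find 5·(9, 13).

Write P = (9, 13).
Double-and-add on 5 = (101)₂. Start with P = (9, 13) for the leading 1-bit.
double: tangent at (9, 13): λ = (3·9² + 2)/(2·13) ≡ 7/9. 9⁻¹ ≡ 2 (mod 17) since 9·2 = 18 ≡ 1, so λ ≡ 7·2 ≡ 14.
  x = λ² - 9 - 9 = 196 - 18 ≡ 8; y = λ·(9 - 8) - 13 ≡ 1. → (8, 1)
double: tangent at (8, 1): λ = (3·8² + 2)/(2·1) ≡ 7/2. 2⁻¹ ≡ 9 (mod 17), so λ ≡ 7·9 ≡ 12.
  x = λ² - 8 - 8 = 144 - 16 ≡ 9; y = λ·(8 - 9) - 1 ≡ 4. → (9, 4)
add P: (9, 4) + (9, 13): same x and y₁ ≡ -y₂, so the sum is the point at infinity.

O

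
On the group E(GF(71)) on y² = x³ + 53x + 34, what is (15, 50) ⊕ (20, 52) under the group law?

(39, 54)

(15, 50) + (20, 52). λ = (52 - 50)/(20 - 15) ≡ 2/5 mod 71. 5⁻¹ ≡ 57 (mod 71) since 5·57 = 285 ≡ 1, so λ ≡ 43.
  x = λ² - 15 - 20 = 1849 - 35 ≡ 39; y = λ·(15 - 39) - 50 ≡ 54. → (39, 54)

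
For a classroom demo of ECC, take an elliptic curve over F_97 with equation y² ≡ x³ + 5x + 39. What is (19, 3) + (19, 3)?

(47, 93)

tangent at (19, 3): λ = (3·19² + 5)/(2·3) ≡ 21/6. 6⁻¹ ≡ 81 (mod 97), so λ ≡ 21·81 ≡ 52.
  x = λ² - 19 - 19 = 2704 - 38 ≡ 47; y = λ·(19 - 47) - 3 ≡ 93. → (47, 93)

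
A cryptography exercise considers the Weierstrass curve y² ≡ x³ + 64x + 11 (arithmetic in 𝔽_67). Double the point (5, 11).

tangent at (5, 11): λ = (3·5² + 64)/(2·11) ≡ 5/22. 22⁻¹ ≡ 64 (mod 67), so λ ≡ 5·64 ≡ 52.
  x = λ² - 5 - 5 = 2704 - 10 ≡ 14; y = λ·(5 - 14) - 11 ≡ 57. → (14, 57)

(14, 57)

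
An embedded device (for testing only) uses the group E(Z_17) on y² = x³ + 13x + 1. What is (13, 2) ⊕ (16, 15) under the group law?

(13, 2) + (16, 15). λ = (15 - 2)/(16 - 13) ≡ 13/3 mod 17. 3⁻¹ ≡ 6 (mod 17), so λ ≡ 10.
  x = λ² - 13 - 16 = 100 - 29 ≡ 3; y = λ·(13 - 3) - 2 ≡ 13. → (3, 13)

(3, 13)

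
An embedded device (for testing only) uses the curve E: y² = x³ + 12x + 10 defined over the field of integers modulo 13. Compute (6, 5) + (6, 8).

The two points share x = 6 and their y-coordinates satisfy 5 + 8 ≡ 0 (mod 13), so they are inverses. Their sum is ∞.

O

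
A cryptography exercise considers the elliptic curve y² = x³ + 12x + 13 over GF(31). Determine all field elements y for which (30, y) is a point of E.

0

x³ + 12x + 13 = 27373 ≡ 0 (mod 31).
Only y = 0 satisfies y² ≡ 0.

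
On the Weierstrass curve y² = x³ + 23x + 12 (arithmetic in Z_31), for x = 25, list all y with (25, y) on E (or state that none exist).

x³ + 23x + 12 = 16212 ≡ 30 (mod 31).
30 is a non-residue mod 31; no y exists.

none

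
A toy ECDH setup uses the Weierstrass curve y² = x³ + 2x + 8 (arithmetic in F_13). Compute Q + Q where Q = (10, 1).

(5, 0)

tangent at (10, 1): λ = (3·10² + 2)/(2·1) ≡ 3/2. 2⁻¹ ≡ 7 (mod 13), so λ ≡ 3·7 ≡ 8.
  x = λ² - 10 - 10 = 64 - 20 ≡ 5; y = λ·(10 - 5) - 1 ≡ 0. → (5, 0)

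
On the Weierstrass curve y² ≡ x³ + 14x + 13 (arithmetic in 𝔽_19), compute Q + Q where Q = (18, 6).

tangent at (18, 6): λ = (3·18² + 14)/(2·6) ≡ 17/12. 12⁻¹ ≡ 8 (mod 19), so λ ≡ 17·8 ≡ 3.
  x = λ² - 18 - 18 = 9 - 36 ≡ 11; y = λ·(18 - 11) - 6 ≡ 15. → (11, 15)

(11, 15)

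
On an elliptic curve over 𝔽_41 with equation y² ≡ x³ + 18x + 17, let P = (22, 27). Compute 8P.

(30, 28)

Double-and-add on 8 = (1000)₂. Start with P = (22, 27) for the leading 1-bit.
double: tangent at (22, 27): λ = (3·22² + 18)/(2·27) ≡ 35/13. 13⁻¹ ≡ 19 (mod 41) since 13·19 = 247 ≡ 1, so λ ≡ 35·19 ≡ 9.
  x = λ² - 22 - 22 = 81 - 44 ≡ 37; y = λ·(22 - 37) - 27 ≡ 2. → (37, 2)
double: tangent at (37, 2): λ = (3·37² + 18)/(2·2) ≡ 25/4. 4⁻¹ ≡ 31 (mod 41) since 4·31 = 124 ≡ 1, so λ ≡ 25·31 ≡ 37.
  x = λ² - 37 - 37 = 1369 - 74 ≡ 24; y = λ·(37 - 24) - 2 ≡ 28. → (24, 28)
double: tangent at (24, 28): λ = (3·24² + 18)/(2·28) ≡ 24/15. 15⁻¹ ≡ 11 (mod 41), so λ ≡ 24·11 ≡ 18.
  x = λ² - 24 - 24 = 324 - 48 ≡ 30; y = λ·(24 - 30) - 28 ≡ 28. → (30, 28)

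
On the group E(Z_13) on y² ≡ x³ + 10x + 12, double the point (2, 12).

tangent at (2, 12): λ = (3·2² + 10)/(2·12) ≡ 9/11. 11⁻¹ ≡ 6 (mod 13), so λ ≡ 9·6 ≡ 2.
  x = λ² - 2 - 2 = 4 - 4 ≡ 0; y = λ·(2 - 0) - 12 ≡ 5. → (0, 5)

(0, 5)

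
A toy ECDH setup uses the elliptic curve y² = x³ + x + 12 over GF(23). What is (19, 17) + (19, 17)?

(21, 18)

tangent at (19, 17): λ = (3·19² + 1)/(2·17) ≡ 3/11. 11⁻¹ ≡ 21 (mod 23), so λ ≡ 3·21 ≡ 17.
  x = λ² - 19 - 19 = 289 - 38 ≡ 21; y = λ·(19 - 21) - 17 ≡ 18. → (21, 18)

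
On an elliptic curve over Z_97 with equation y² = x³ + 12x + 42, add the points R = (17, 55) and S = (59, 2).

(17, 55) + (59, 2). λ = (2 - 55)/(59 - 17) ≡ 44/42 mod 97. 42⁻¹ ≡ 67 (mod 97), so λ ≡ 38.
  x = λ² - 17 - 59 = 1444 - 76 ≡ 10; y = λ·(17 - 10) - 55 ≡ 17. → (10, 17)

(10, 17)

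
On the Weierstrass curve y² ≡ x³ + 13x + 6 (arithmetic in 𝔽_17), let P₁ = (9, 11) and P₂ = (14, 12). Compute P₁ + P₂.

(9, 11) + (14, 12). λ = (12 - 11)/(14 - 9) ≡ 1/5 mod 17. 5⁻¹ ≡ 7 (mod 17), so λ ≡ 7.
  x = λ² - 9 - 14 = 49 - 23 ≡ 9; y = λ·(9 - 9) - 11 ≡ 6. → (9, 6)

(9, 6)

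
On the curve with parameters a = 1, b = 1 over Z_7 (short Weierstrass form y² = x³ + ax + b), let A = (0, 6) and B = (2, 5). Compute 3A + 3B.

First 3A:
Repeated addition: build up to 3A.
2A: tangent at (0, 6): λ = (3·0² + 1)/(2·6) ≡ 1/5. 5⁻¹ ≡ 3 (mod 7), so λ ≡ 1·3 ≡ 3.
  x = λ² - 0 - 0 = 9 - 0 ≡ 2; y = λ·(0 - 2) - 6 ≡ 2. → (2, 2)
3A: (2, 2) + (0, 6). λ = (6 - 2)/(0 - 2) ≡ 4/5 mod 7. 5⁻¹ ≡ 3 (mod 7) since 5·3 = 15 ≡ 1, so λ ≡ 5.
  x = λ² - 2 - 0 = 25 - 2 ≡ 2; y = λ·(2 - 2) - 2 ≡ 5. → (2, 5)
3A = (2, 5).
Next 3B:
Repeated addition: build up to 3B.
2B: tangent at (2, 5): λ = (3·2² + 1)/(2·5) ≡ 6/3. 3⁻¹ ≡ 5 (mod 7), so λ ≡ 6·5 ≡ 2.
  x = λ² - 2 - 2 = 4 - 4 ≡ 0; y = λ·(2 - 0) - 5 ≡ 6. → (0, 6)
3B: (0, 6) + (2, 5). λ = (5 - 6)/(2 - 0) ≡ 6/2 mod 7. 2⁻¹ ≡ 4 (mod 7), so λ ≡ 3.
  x = λ² - 0 - 2 = 9 - 2 ≡ 0; y = λ·(0 - 0) - 6 ≡ 1. → (0, 1)
3B = (0, 1).
Finally 3A + 3B:
(2, 5) + (0, 1). λ = (1 - 5)/(0 - 2) ≡ 3/5 mod 7. 5⁻¹ ≡ 3 (mod 7) since 5·3 = 15 ≡ 1, so λ ≡ 2.
  x = λ² - 2 - 0 = 4 - 2 ≡ 2; y = λ·(2 - 2) - 5 ≡ 2. → (2, 2)

(2, 2)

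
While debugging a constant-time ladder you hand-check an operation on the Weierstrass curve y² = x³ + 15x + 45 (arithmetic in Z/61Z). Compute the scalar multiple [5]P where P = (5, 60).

(58, 41)

Repeated addition: build up to 5P.
2P: tangent at (5, 60): λ = (3·5² + 15)/(2·60) ≡ 29/59. 59⁻¹ ≡ 30 (mod 61) since 59·30 = 1770 ≡ 1, so λ ≡ 29·30 ≡ 16.
  x = λ² - 5 - 5 = 256 - 10 ≡ 2; y = λ·(5 - 2) - 60 ≡ 49. → (2, 49)
3P: (2, 49) + (5, 60). λ = (60 - 49)/(5 - 2) ≡ 11/3 mod 61. 3⁻¹ ≡ 41 (mod 61) since 3·41 = 123 ≡ 1, so λ ≡ 24.
  x = λ² - 2 - 5 = 576 - 7 ≡ 20; y = λ·(2 - 20) - 49 ≡ 7. → (20, 7)
4P: (20, 7) + (5, 60). λ = (60 - 7)/(5 - 20) ≡ 53/46 mod 61. 46⁻¹ ≡ 4 (mod 61), so λ ≡ 29.
  x = λ² - 20 - 5 = 841 - 25 ≡ 23; y = λ·(20 - 23) - 7 ≡ 28. → (23, 28)
5P: (23, 28) + (5, 60). λ = (60 - 28)/(5 - 23) ≡ 32/43 mod 61. 43⁻¹ ≡ 44 (mod 61), so λ ≡ 5.
  x = λ² - 23 - 5 = 25 - 28 ≡ 58; y = λ·(23 - 58) - 28 ≡ 41. → (58, 41)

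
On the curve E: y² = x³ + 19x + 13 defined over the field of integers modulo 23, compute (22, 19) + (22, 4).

The two points share x = 22 and their y-coordinates satisfy 19 + 4 ≡ 0 (mod 23), so they are inverses. Their sum is 𝒪.

O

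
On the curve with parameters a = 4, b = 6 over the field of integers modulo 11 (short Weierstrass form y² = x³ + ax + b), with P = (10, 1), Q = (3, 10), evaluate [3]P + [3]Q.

(1, 0)

First 3P:
Repeated addition: build up to 3P.
2P: tangent at (10, 1): λ = (3·10² + 4)/(2·1) ≡ 7/2. 2⁻¹ ≡ 6 (mod 11) since 2·6 = 12 ≡ 1, so λ ≡ 7·6 ≡ 9.
  x = λ² - 10 - 10 = 81 - 20 ≡ 6; y = λ·(10 - 6) - 1 ≡ 2. → (6, 2)
3P: (6, 2) + (10, 1). λ = (1 - 2)/(10 - 6) ≡ 10/4 mod 11. 4⁻¹ ≡ 3 (mod 11) since 4·3 = 12 ≡ 1, so λ ≡ 8.
  x = λ² - 6 - 10 = 64 - 16 ≡ 4; y = λ·(6 - 4) - 2 ≡ 3. → (4, 3)
3P = (4, 3).
Next 3Q:
Repeated addition: build up to 3Q.
2Q: tangent at (3, 10): λ = (3·3² + 4)/(2·10) ≡ 9/9. 9⁻¹ ≡ 5 (mod 11) since 9·5 = 45 ≡ 1, so λ ≡ 9·5 ≡ 1.
  x = λ² - 3 - 3 = 1 - 6 ≡ 6; y = λ·(3 - 6) - 10 ≡ 9. → (6, 9)
3Q: (6, 9) + (3, 10). λ = (10 - 9)/(3 - 6) ≡ 1/8 mod 11. 8⁻¹ ≡ 7 (mod 11) since 8·7 = 56 ≡ 1, so λ ≡ 7.
  x = λ² - 6 - 3 = 49 - 9 ≡ 7; y = λ·(6 - 7) - 9 ≡ 6. → (7, 6)
3Q = (7, 6).
Finally 3P + 3Q:
(4, 3) + (7, 6). λ = (6 - 3)/(7 - 4) ≡ 3/3 mod 11. 3⁻¹ ≡ 4 (mod 11), so λ ≡ 1.
  x = λ² - 4 - 7 = 1 - 11 ≡ 1; y = λ·(4 - 1) - 3 ≡ 0. → (1, 0)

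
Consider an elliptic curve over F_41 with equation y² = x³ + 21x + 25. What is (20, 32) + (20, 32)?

(32, 3)

tangent at (20, 32): λ = (3·20² + 21)/(2·32) ≡ 32/23. 23⁻¹ ≡ 25 (mod 41), so λ ≡ 32·25 ≡ 21.
  x = λ² - 20 - 20 = 441 - 40 ≡ 32; y = λ·(20 - 32) - 32 ≡ 3. → (32, 3)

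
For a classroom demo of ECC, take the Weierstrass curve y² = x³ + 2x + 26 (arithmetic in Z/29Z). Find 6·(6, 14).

(21, 7)

Write P = (6, 14).
Double-and-add on 6 = (110)₂. Start with P = (6, 14) for the leading 1-bit.
double: tangent at (6, 14): λ = (3·6² + 2)/(2·14) ≡ 23/28. 28⁻¹ ≡ 28 (mod 29), so λ ≡ 23·28 ≡ 6.
  x = λ² - 6 - 6 = 36 - 12 ≡ 24; y = λ·(6 - 24) - 14 ≡ 23. → (24, 23)
add P: (24, 23) + (6, 14). λ = (14 - 23)/(6 - 24) ≡ 20/11 mod 29. 11⁻¹ ≡ 8 (mod 29), so λ ≡ 15.
  x = λ² - 24 - 6 = 225 - 30 ≡ 21; y = λ·(24 - 21) - 23 ≡ 22. → (21, 22)
double: tangent at (21, 22): λ = (3·21² + 2)/(2·22) ≡ 20/15. 15⁻¹ ≡ 2 (mod 29) since 15·2 = 30 ≡ 1, so λ ≡ 20·2 ≡ 11.
  x = λ² - 21 - 21 = 121 - 42 ≡ 21; y = λ·(21 - 21) - 22 ≡ 7. → (21, 7)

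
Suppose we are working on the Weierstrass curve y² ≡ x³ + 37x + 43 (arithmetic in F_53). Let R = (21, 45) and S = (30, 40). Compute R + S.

(1, 44)

(21, 45) + (30, 40). λ = (40 - 45)/(30 - 21) ≡ 48/9 mod 53. 9⁻¹ ≡ 6 (mod 53) since 9·6 = 54 ≡ 1, so λ ≡ 23.
  x = λ² - 21 - 30 = 529 - 51 ≡ 1; y = λ·(21 - 1) - 45 ≡ 44. → (1, 44)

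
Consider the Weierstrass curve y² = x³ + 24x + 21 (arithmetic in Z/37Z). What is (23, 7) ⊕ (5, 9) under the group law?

(23, 7) + (5, 9). λ = (9 - 7)/(5 - 23) ≡ 2/19 mod 37. 19⁻¹ ≡ 2 (mod 37) since 19·2 = 38 ≡ 1, so λ ≡ 4.
  x = λ² - 23 - 5 = 16 - 28 ≡ 25; y = λ·(23 - 25) - 7 ≡ 22. → (25, 22)

(25, 22)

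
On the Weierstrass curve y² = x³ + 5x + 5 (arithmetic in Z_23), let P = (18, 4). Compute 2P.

tangent at (18, 4): λ = (3·18² + 5)/(2·4) ≡ 11/8. 8⁻¹ ≡ 3 (mod 23), so λ ≡ 11·3 ≡ 10.
  x = λ² - 18 - 18 = 100 - 36 ≡ 18; y = λ·(18 - 18) - 4 ≡ 19. → (18, 19)

(18, 19)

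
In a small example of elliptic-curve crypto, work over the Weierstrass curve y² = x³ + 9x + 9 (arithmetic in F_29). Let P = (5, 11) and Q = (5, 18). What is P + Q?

The two points share x = 5 and their y-coordinates satisfy 11 + 18 ≡ 0 (mod 29), so they are inverses. Their sum is ∞.

O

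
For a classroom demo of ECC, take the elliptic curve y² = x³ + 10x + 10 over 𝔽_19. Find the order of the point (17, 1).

8

2P: tangent at (17, 1): λ = (3·17² + 10)/(2·1) ≡ 3/2. 2⁻¹ ≡ 10 (mod 19), so λ ≡ 3·10 ≡ 11.
  x = λ² - 17 - 17 = 121 - 34 ≡ 11; y = λ·(17 - 11) - 1 ≡ 8. → (11, 8)
3P: (11, 8) + (17, 1). λ = (1 - 8)/(17 - 11) ≡ 12/6 mod 19. 6⁻¹ ≡ 16 (mod 19), so λ ≡ 2.
  x = λ² - 11 - 17 = 4 - 28 ≡ 14; y = λ·(11 - 14) - 8 ≡ 5. → (14, 5)
4P: (14, 5) + (17, 1). λ = (1 - 5)/(17 - 14) ≡ 15/3 mod 19. 3⁻¹ ≡ 13 (mod 19) since 3·13 = 39 ≡ 1, so λ ≡ 5.
  x = λ² - 14 - 17 = 25 - 31 ≡ 13; y = λ·(14 - 13) - 5 ≡ 0. → (13, 0)
5P: (13, 0) + (17, 1). λ = (1 - 0)/(17 - 13) ≡ 1/4 mod 19. 4⁻¹ ≡ 5 (mod 19) since 4·5 = 20 ≡ 1, so λ ≡ 5.
  x = λ² - 13 - 17 = 25 - 30 ≡ 14; y = λ·(13 - 14) - 0 ≡ 14. → (14, 14)
6P: (14, 14) + (17, 1). λ = (1 - 14)/(17 - 14) ≡ 6/3 mod 19. 3⁻¹ ≡ 13 (mod 19), so λ ≡ 2.
  x = λ² - 14 - 17 = 4 - 31 ≡ 11; y = λ·(14 - 11) - 14 ≡ 11. → (11, 11)
7P: (11, 11) + (17, 1). λ = (1 - 11)/(17 - 11) ≡ 9/6 mod 19. 6⁻¹ ≡ 16 (mod 19) since 6·16 = 96 ≡ 1, so λ ≡ 11.
  x = λ² - 11 - 17 = 121 - 28 ≡ 17; y = λ·(11 - 17) - 11 ≡ 18. → (17, 18)
8P: (17, 18) + (17, 1): same x and y₁ ≡ -y₂, so the sum is ∞.
8P = ∞, so the order is 8.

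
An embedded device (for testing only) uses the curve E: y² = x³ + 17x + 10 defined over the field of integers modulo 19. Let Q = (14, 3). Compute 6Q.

(14, 16)

Repeated addition: build up to 6Q.
2Q: tangent at (14, 3): λ = (3·14² + 17)/(2·3) ≡ 16/6. 6⁻¹ ≡ 16 (mod 19), so λ ≡ 16·16 ≡ 9.
  x = λ² - 14 - 14 = 81 - 28 ≡ 15; y = λ·(14 - 15) - 3 ≡ 7. → (15, 7)
3Q: (15, 7) + (14, 3). λ = (3 - 7)/(14 - 15) ≡ 15/18 mod 19. 18⁻¹ ≡ 18 (mod 19), so λ ≡ 4.
  x = λ² - 15 - 14 = 16 - 29 ≡ 6; y = λ·(15 - 6) - 7 ≡ 10. → (6, 10)
4Q: (6, 10) + (14, 3). λ = (3 - 10)/(14 - 6) ≡ 12/8 mod 19. 8⁻¹ ≡ 12 (mod 19), so λ ≡ 11.
  x = λ² - 6 - 14 = 121 - 20 ≡ 6; y = λ·(6 - 6) - 10 ≡ 9. → (6, 9)
5Q: (6, 9) + (14, 3). λ = (3 - 9)/(14 - 6) ≡ 13/8 mod 19. 8⁻¹ ≡ 12 (mod 19), so λ ≡ 4.
  x = λ² - 6 - 14 = 16 - 20 ≡ 15; y = λ·(6 - 15) - 9 ≡ 12. → (15, 12)
6Q: (15, 12) + (14, 3). λ = (3 - 12)/(14 - 15) ≡ 10/18 mod 19. 18⁻¹ ≡ 18 (mod 19) since 18·18 = 324 ≡ 1, so λ ≡ 9.
  x = λ² - 15 - 14 = 81 - 29 ≡ 14; y = λ·(15 - 14) - 12 ≡ 16. → (14, 16)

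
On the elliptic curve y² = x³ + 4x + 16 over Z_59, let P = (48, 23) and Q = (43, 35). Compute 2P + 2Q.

First 2P:
Repeated addition: build up to 2P.
2P: tangent at (48, 23): λ = (3·48² + 4)/(2·23) ≡ 13/46. 46⁻¹ ≡ 9 (mod 59), so λ ≡ 13·9 ≡ 58.
  x = λ² - 48 - 48 = 3364 - 96 ≡ 23; y = λ·(48 - 23) - 23 ≡ 11. → (23, 11)
2P = (23, 11).
Next 2Q:
Repeated addition: build up to 2Q.
2Q: tangent at (43, 35): λ = (3·43² + 4)/(2·35) ≡ 5/11. 11⁻¹ ≡ 43 (mod 59), so λ ≡ 5·43 ≡ 38.
  x = λ² - 43 - 43 = 1444 - 86 ≡ 1; y = λ·(43 - 1) - 35 ≡ 27. → (1, 27)
2Q = (1, 27).
Finally 2P + 2Q:
(23, 11) + (1, 27). λ = (27 - 11)/(1 - 23) ≡ 16/37 mod 59. 37⁻¹ ≡ 8 (mod 59) since 37·8 = 296 ≡ 1, so λ ≡ 10.
  x = λ² - 23 - 1 = 100 - 24 ≡ 17; y = λ·(23 - 17) - 11 ≡ 49. → (17, 49)

(17, 49)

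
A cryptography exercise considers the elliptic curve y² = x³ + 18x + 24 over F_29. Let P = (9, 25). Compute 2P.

(11, 4)

tangent at (9, 25): λ = (3·9² + 18)/(2·25) ≡ 0/21. 21⁻¹ ≡ 18 (mod 29), so λ ≡ 0·18 ≡ 0.
  x = λ² - 9 - 9 = 0 - 18 ≡ 11; y = λ·(9 - 11) - 25 ≡ 4. → (11, 4)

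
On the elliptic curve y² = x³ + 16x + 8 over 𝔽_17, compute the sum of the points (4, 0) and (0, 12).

(5, 3)

(4, 0) + (0, 12). λ = (12 - 0)/(0 - 4) ≡ 12/13 mod 17. 13⁻¹ ≡ 4 (mod 17), so λ ≡ 14.
  x = λ² - 4 - 0 = 196 - 4 ≡ 5; y = λ·(4 - 5) - 0 ≡ 3. → (5, 3)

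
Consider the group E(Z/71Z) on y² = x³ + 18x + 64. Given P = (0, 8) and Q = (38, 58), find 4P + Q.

First 4P:
Repeated addition: build up to 4P.
2P: tangent at (0, 8): λ = (3·0² + 18)/(2·8) ≡ 18/16. 16⁻¹ ≡ 40 (mod 71), so λ ≡ 18·40 ≡ 10.
  x = λ² - 0 - 0 = 100 - 0 ≡ 29; y = λ·(0 - 29) - 8 ≡ 57. → (29, 57)
3P: (29, 57) + (0, 8). λ = (8 - 57)/(0 - 29) ≡ 22/42 mod 71. 42⁻¹ ≡ 22 (mod 71), so λ ≡ 58.
  x = λ² - 29 - 0 = 3364 - 29 ≡ 69; y = λ·(29 - 69) - 57 ≡ 37. → (69, 37)
4P: (69, 37) + (0, 8). λ = (8 - 37)/(0 - 69) ≡ 42/2 mod 71. 2⁻¹ ≡ 36 (mod 71) since 2·36 = 72 ≡ 1, so λ ≡ 21.
  x = λ² - 69 - 0 = 441 - 69 ≡ 17; y = λ·(69 - 17) - 37 ≡ 61. → (17, 61)
4P = (17, 61).
Finally 4P + Q:
(17, 61) + (38, 58). λ = (58 - 61)/(38 - 17) ≡ 68/21 mod 71. 21⁻¹ ≡ 44 (mod 71), so λ ≡ 10.
  x = λ² - 17 - 38 = 100 - 55 ≡ 45; y = λ·(17 - 45) - 61 ≡ 14. → (45, 14)

(45, 14)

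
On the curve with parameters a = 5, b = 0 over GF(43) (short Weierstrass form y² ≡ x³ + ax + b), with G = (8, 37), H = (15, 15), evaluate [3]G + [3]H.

(12, 5)

First 3G:
Repeated addition: build up to 3G.
2G: tangent at (8, 37): λ = (3·8² + 5)/(2·37) ≡ 25/31. 31⁻¹ ≡ 25 (mod 43) since 31·25 = 775 ≡ 1, so λ ≡ 25·25 ≡ 23.
  x = λ² - 8 - 8 = 529 - 16 ≡ 40; y = λ·(8 - 40) - 37 ≡ 1. → (40, 1)
3G: (40, 1) + (8, 37). λ = (37 - 1)/(8 - 40) ≡ 36/11 mod 43. 11⁻¹ ≡ 4 (mod 43), so λ ≡ 15.
  x = λ² - 40 - 8 = 225 - 48 ≡ 5; y = λ·(40 - 5) - 1 ≡ 8. → (5, 8)
3G = (5, 8).
Next 3H:
Repeated addition: build up to 3H.
2H: tangent at (15, 15): λ = (3·15² + 5)/(2·15) ≡ 35/30. 30⁻¹ ≡ 33 (mod 43) since 30·33 = 990 ≡ 1, so λ ≡ 35·33 ≡ 37.
  x = λ² - 15 - 15 = 1369 - 30 ≡ 6; y = λ·(15 - 6) - 15 ≡ 17. → (6, 17)
3H: (6, 17) + (15, 15). λ = (15 - 17)/(15 - 6) ≡ 41/9 mod 43. 9⁻¹ ≡ 24 (mod 43), so λ ≡ 38.
  x = λ² - 6 - 15 = 1444 - 21 ≡ 4; y = λ·(6 - 4) - 17 ≡ 16. → (4, 16)
3H = (4, 16).
Finally 3G + 3H:
(5, 8) + (4, 16). λ = (16 - 8)/(4 - 5) ≡ 8/42 mod 43. 42⁻¹ ≡ 42 (mod 43), so λ ≡ 35.
  x = λ² - 5 - 4 = 1225 - 9 ≡ 12; y = λ·(5 - 12) - 8 ≡ 5. → (12, 5)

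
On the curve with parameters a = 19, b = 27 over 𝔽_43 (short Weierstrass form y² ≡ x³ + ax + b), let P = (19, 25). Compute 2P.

(19, 18)

tangent at (19, 25): λ = (3·19² + 19)/(2·25) ≡ 27/7. 7⁻¹ ≡ 37 (mod 43), so λ ≡ 27·37 ≡ 10.
  x = λ² - 19 - 19 = 100 - 38 ≡ 19; y = λ·(19 - 19) - 25 ≡ 18. → (19, 18)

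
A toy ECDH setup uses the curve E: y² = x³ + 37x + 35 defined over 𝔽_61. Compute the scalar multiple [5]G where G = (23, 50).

(50, 26)

Repeated addition: build up to 5G.
2G: tangent at (23, 50): λ = (3·23² + 37)/(2·50) ≡ 38/39. 39⁻¹ ≡ 36 (mod 61), so λ ≡ 38·36 ≡ 26.
  x = λ² - 23 - 23 = 676 - 46 ≡ 20; y = λ·(23 - 20) - 50 ≡ 28. → (20, 28)
3G: (20, 28) + (23, 50). λ = (50 - 28)/(23 - 20) ≡ 22/3 mod 61. 3⁻¹ ≡ 41 (mod 61) since 3·41 = 123 ≡ 1, so λ ≡ 48.
  x = λ² - 20 - 23 = 2304 - 43 ≡ 4; y = λ·(20 - 4) - 28 ≡ 8. → (4, 8)
4G: (4, 8) + (23, 50). λ = (50 - 8)/(23 - 4) ≡ 42/19 mod 61. 19⁻¹ ≡ 45 (mod 61) since 19·45 = 855 ≡ 1, so λ ≡ 60.
  x = λ² - 4 - 23 = 3600 - 27 ≡ 35; y = λ·(4 - 35) - 8 ≡ 23. → (35, 23)
5G: (35, 23) + (23, 50). λ = (50 - 23)/(23 - 35) ≡ 27/49 mod 61. 49⁻¹ ≡ 5 (mod 61) since 49·5 = 245 ≡ 1, so λ ≡ 13.
  x = λ² - 35 - 23 = 169 - 58 ≡ 50; y = λ·(35 - 50) - 23 ≡ 26. → (50, 26)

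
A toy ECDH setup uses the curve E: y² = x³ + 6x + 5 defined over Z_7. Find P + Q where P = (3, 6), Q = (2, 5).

(3, 1)

(3, 6) + (2, 5). λ = (5 - 6)/(2 - 3) ≡ 6/6 mod 7. 6⁻¹ ≡ 6 (mod 7) since 6·6 = 36 ≡ 1, so λ ≡ 1.
  x = λ² - 3 - 2 = 1 - 5 ≡ 3; y = λ·(3 - 3) - 6 ≡ 1. → (3, 1)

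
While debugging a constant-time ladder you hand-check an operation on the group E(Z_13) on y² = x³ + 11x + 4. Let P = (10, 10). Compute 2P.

(10, 3)

tangent at (10, 10): λ = (3·10² + 11)/(2·10) ≡ 12/7. 7⁻¹ ≡ 2 (mod 13), so λ ≡ 12·2 ≡ 11.
  x = λ² - 10 - 10 = 121 - 20 ≡ 10; y = λ·(10 - 10) - 10 ≡ 3. → (10, 3)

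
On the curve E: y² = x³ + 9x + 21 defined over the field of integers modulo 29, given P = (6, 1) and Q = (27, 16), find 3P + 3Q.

O

First 3P:
Repeated addition: build up to 3P.
2P: tangent at (6, 1): λ = (3·6² + 9)/(2·1) ≡ 1/2. 2⁻¹ ≡ 15 (mod 29) since 2·15 = 30 ≡ 1, so λ ≡ 1·15 ≡ 15.
  x = λ² - 6 - 6 = 225 - 12 ≡ 10; y = λ·(6 - 10) - 1 ≡ 26. → (10, 26)
3P: (10, 26) + (6, 1). λ = (1 - 26)/(6 - 10) ≡ 4/25 mod 29. 25⁻¹ ≡ 7 (mod 29) since 25·7 = 175 ≡ 1, so λ ≡ 28.
  x = λ² - 10 - 6 = 784 - 16 ≡ 14; y = λ·(10 - 14) - 26 ≡ 7. → (14, 7)
3P = (14, 7).
Next 3Q:
Repeated addition: build up to 3Q.
2Q: tangent at (27, 16): λ = (3·27² + 9)/(2·16) ≡ 21/3. 3⁻¹ ≡ 10 (mod 29) since 3·10 = 30 ≡ 1, so λ ≡ 21·10 ≡ 7.
  x = λ² - 27 - 27 = 49 - 54 ≡ 24; y = λ·(27 - 24) - 16 ≡ 5. → (24, 5)
3Q: (24, 5) + (27, 16). λ = (16 - 5)/(27 - 24) ≡ 11/3 mod 29. 3⁻¹ ≡ 10 (mod 29), so λ ≡ 23.
  x = λ² - 24 - 27 = 529 - 51 ≡ 14; y = λ·(24 - 14) - 5 ≡ 22. → (14, 22)
3Q = (14, 22).
Finally 3P + 3Q:
(14, 7) + (14, 22): same x and y₁ ≡ -y₂, so the sum is 𝒪.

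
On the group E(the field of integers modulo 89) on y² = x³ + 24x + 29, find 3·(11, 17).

(48, 73)

Write G = (11, 17).
Repeated addition: build up to 3G.
2G: tangent at (11, 17): λ = (3·11² + 24)/(2·17) ≡ 31/34. 34⁻¹ ≡ 55 (mod 89), so λ ≡ 31·55 ≡ 14.
  x = λ² - 11 - 11 = 196 - 22 ≡ 85; y = λ·(11 - 85) - 17 ≡ 15. → (85, 15)
3G: (85, 15) + (11, 17). λ = (17 - 15)/(11 - 85) ≡ 2/15 mod 89. 15⁻¹ ≡ 6 (mod 89), so λ ≡ 12.
  x = λ² - 85 - 11 = 144 - 96 ≡ 48; y = λ·(85 - 48) - 15 ≡ 73. → (48, 73)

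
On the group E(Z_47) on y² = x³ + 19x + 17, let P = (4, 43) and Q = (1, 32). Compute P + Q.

(4, 43) + (1, 32). λ = (32 - 43)/(1 - 4) ≡ 36/44 mod 47. 44⁻¹ ≡ 31 (mod 47), so λ ≡ 35.
  x = λ² - 4 - 1 = 1225 - 5 ≡ 45; y = λ·(4 - 45) - 43 ≡ 26. → (45, 26)

(45, 26)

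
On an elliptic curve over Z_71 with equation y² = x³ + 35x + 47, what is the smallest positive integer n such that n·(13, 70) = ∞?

2P: tangent at (13, 70): λ = (3·13² + 35)/(2·70) ≡ 45/69. 69⁻¹ ≡ 35 (mod 71), so λ ≡ 45·35 ≡ 13.
  x = λ² - 13 - 13 = 169 - 26 ≡ 1; y = λ·(13 - 1) - 70 ≡ 15. → (1, 15)
3P: (1, 15) + (13, 70). λ = (70 - 15)/(13 - 1) ≡ 55/12 mod 71. 12⁻¹ ≡ 6 (mod 71), so λ ≡ 46.
  x = λ² - 1 - 13 = 2116 - 14 ≡ 43; y = λ·(1 - 43) - 15 ≡ 41. → (43, 41)
4P: (43, 41) + (13, 70). λ = (70 - 41)/(13 - 43) ≡ 29/41 mod 71. 41⁻¹ ≡ 26 (mod 71) since 41·26 = 1066 ≡ 1, so λ ≡ 44.
  x = λ² - 43 - 13 = 1936 - 56 ≡ 34; y = λ·(43 - 34) - 41 ≡ 0. → (34, 0)
5P: (34, 0) + (13, 70). λ = (70 - 0)/(13 - 34) ≡ 70/50 mod 71. 50⁻¹ ≡ 27 (mod 71), so λ ≡ 44.
  x = λ² - 34 - 13 = 1936 - 47 ≡ 43; y = λ·(34 - 43) - 0 ≡ 30. → (43, 30)
6P: (43, 30) + (13, 70). λ = (70 - 30)/(13 - 43) ≡ 40/41 mod 71. 41⁻¹ ≡ 26 (mod 71), so λ ≡ 46.
  x = λ² - 43 - 13 = 2116 - 56 ≡ 1; y = λ·(43 - 1) - 30 ≡ 56. → (1, 56)
7P: (1, 56) + (13, 70). λ = (70 - 56)/(13 - 1) ≡ 14/12 mod 71. 12⁻¹ ≡ 6 (mod 71), so λ ≡ 13.
  x = λ² - 1 - 13 = 169 - 14 ≡ 13; y = λ·(1 - 13) - 56 ≡ 1. → (13, 1)
8P: (13, 1) + (13, 70): same x and y₁ ≡ -y₂, so the sum is ∞.
8P = ∞, so the order is 8.

8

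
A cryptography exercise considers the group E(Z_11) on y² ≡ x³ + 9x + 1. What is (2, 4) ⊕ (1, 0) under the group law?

(2, 7)

(2, 4) + (1, 0). λ = (0 - 4)/(1 - 2) ≡ 7/10 mod 11. 10⁻¹ ≡ 10 (mod 11), so λ ≡ 4.
  x = λ² - 2 - 1 = 16 - 3 ≡ 2; y = λ·(2 - 2) - 4 ≡ 7. → (2, 7)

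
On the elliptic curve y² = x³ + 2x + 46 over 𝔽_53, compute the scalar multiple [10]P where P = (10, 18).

Repeated addition: build up to 10P.
2P: tangent at (10, 18): λ = (3·10² + 2)/(2·18) ≡ 37/36. 36⁻¹ ≡ 28 (mod 53), so λ ≡ 37·28 ≡ 29.
  x = λ² - 10 - 10 = 841 - 20 ≡ 26; y = λ·(10 - 26) - 18 ≡ 48. → (26, 48)
3P: (26, 48) + (10, 18). λ = (18 - 48)/(10 - 26) ≡ 23/37 mod 53. 37⁻¹ ≡ 43 (mod 53) since 37·43 = 1591 ≡ 1, so λ ≡ 35.
  x = λ² - 26 - 10 = 1225 - 36 ≡ 23; y = λ·(26 - 23) - 48 ≡ 4. → (23, 4)
4P: (23, 4) + (10, 18). λ = (18 - 4)/(10 - 23) ≡ 14/40 mod 53. 40⁻¹ ≡ 4 (mod 53) since 40·4 = 160 ≡ 1, so λ ≡ 3.
  x = λ² - 23 - 10 = 9 - 33 ≡ 29; y = λ·(23 - 29) - 4 ≡ 31. → (29, 31)
5P: (29, 31) + (10, 18). λ = (18 - 31)/(10 - 29) ≡ 40/34 mod 53. 34⁻¹ ≡ 39 (mod 53), so λ ≡ 23.
  x = λ² - 29 - 10 = 529 - 39 ≡ 13; y = λ·(29 - 13) - 31 ≡ 19. → (13, 19)
6P: (13, 19) + (10, 18). λ = (18 - 19)/(10 - 13) ≡ 52/50 mod 53. 50⁻¹ ≡ 35 (mod 53), so λ ≡ 18.
  x = λ² - 13 - 10 = 324 - 23 ≡ 36; y = λ·(13 - 36) - 19 ≡ 44. → (36, 44)
7P: (36, 44) + (10, 18). λ = (18 - 44)/(10 - 36) ≡ 27/27 mod 53. 27⁻¹ ≡ 2 (mod 53), so λ ≡ 1.
  x = λ² - 36 - 10 = 1 - 46 ≡ 8; y = λ·(36 - 8) - 44 ≡ 37. → (8, 37)
8P: (8, 37) + (10, 18). λ = (18 - 37)/(10 - 8) ≡ 34/2 mod 53. 2⁻¹ ≡ 27 (mod 53) since 2·27 = 54 ≡ 1, so λ ≡ 17.
  x = λ² - 8 - 10 = 289 - 18 ≡ 6; y = λ·(8 - 6) - 37 ≡ 50. → (6, 50)
9P: (6, 50) + (10, 18). λ = (18 - 50)/(10 - 6) ≡ 21/4 mod 53. 4⁻¹ ≡ 40 (mod 53) since 4·40 = 160 ≡ 1, so λ ≡ 45.
  x = λ² - 6 - 10 = 2025 - 16 ≡ 48; y = λ·(6 - 48) - 50 ≡ 21. → (48, 21)
10P: (48, 21) + (10, 18). λ = (18 - 21)/(10 - 48) ≡ 50/15 mod 53. 15⁻¹ ≡ 46 (mod 53), so λ ≡ 21.
  x = λ² - 48 - 10 = 441 - 58 ≡ 12; y = λ·(48 - 12) - 21 ≡ 46. → (12, 46)

(12, 46)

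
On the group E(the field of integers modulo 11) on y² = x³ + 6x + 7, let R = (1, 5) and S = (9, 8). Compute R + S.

(1, 5) + (9, 8). λ = (8 - 5)/(9 - 1) ≡ 3/8 mod 11. 8⁻¹ ≡ 7 (mod 11), so λ ≡ 10.
  x = λ² - 1 - 9 = 100 - 10 ≡ 2; y = λ·(1 - 2) - 5 ≡ 7. → (2, 7)

(2, 7)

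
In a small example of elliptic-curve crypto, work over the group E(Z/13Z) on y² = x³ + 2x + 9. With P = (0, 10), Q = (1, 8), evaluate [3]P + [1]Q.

First 3P:
Repeated addition: build up to 3P.
2P: tangent at (0, 10): λ = (3·0² + 2)/(2·10) ≡ 2/7. 7⁻¹ ≡ 2 (mod 13) since 7·2 = 14 ≡ 1, so λ ≡ 2·2 ≡ 4.
  x = λ² - 0 - 0 = 16 - 0 ≡ 3; y = λ·(0 - 3) - 10 ≡ 4. → (3, 4)
3P: (3, 4) + (0, 10). λ = (10 - 4)/(0 - 3) ≡ 6/10 mod 13. 10⁻¹ ≡ 4 (mod 13), so λ ≡ 11.
  x = λ² - 3 - 0 = 121 - 3 ≡ 1; y = λ·(3 - 1) - 4 ≡ 5. → (1, 5)
3P = (1, 5).
Finally 3P + Q:
(1, 5) + (1, 8): same x and y₁ ≡ -y₂, so the sum is O.

O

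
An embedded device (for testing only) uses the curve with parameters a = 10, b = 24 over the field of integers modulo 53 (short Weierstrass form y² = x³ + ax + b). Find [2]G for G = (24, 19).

(51, 46)

tangent at (24, 19): λ = (3·24² + 10)/(2·19) ≡ 42/38. 38⁻¹ ≡ 7 (mod 53) since 38·7 = 266 ≡ 1, so λ ≡ 42·7 ≡ 29.
  x = λ² - 24 - 24 = 841 - 48 ≡ 51; y = λ·(24 - 51) - 19 ≡ 46. → (51, 46)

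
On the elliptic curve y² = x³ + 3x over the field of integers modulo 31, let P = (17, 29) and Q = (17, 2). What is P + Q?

The two points share x = 17 and their y-coordinates satisfy 29 + 2 ≡ 0 (mod 31), so they are inverses. Their sum is O.

O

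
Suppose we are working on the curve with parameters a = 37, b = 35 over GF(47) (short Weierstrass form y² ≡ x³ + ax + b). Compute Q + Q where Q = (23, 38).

(35, 42)

tangent at (23, 38): λ = (3·23² + 37)/(2·38) ≡ 26/29. 29⁻¹ ≡ 13 (mod 47), so λ ≡ 26·13 ≡ 9.
  x = λ² - 23 - 23 = 81 - 46 ≡ 35; y = λ·(23 - 35) - 38 ≡ 42. → (35, 42)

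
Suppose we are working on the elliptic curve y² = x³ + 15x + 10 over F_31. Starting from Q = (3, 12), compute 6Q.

(4, 17)

Double-and-add on 6 = (110)₂. Start with Q = (3, 12) for the leading 1-bit.
double: tangent at (3, 12): λ = (3·3² + 15)/(2·12) ≡ 11/24. 24⁻¹ ≡ 22 (mod 31), so λ ≡ 11·22 ≡ 25.
  x = λ² - 3 - 3 = 625 - 6 ≡ 30; y = λ·(3 - 30) - 12 ≡ 26. → (30, 26)
add Q: (30, 26) + (3, 12). λ = (12 - 26)/(3 - 30) ≡ 17/4 mod 31. 4⁻¹ ≡ 8 (mod 31), so λ ≡ 12.
  x = λ² - 30 - 3 = 144 - 33 ≡ 18; y = λ·(30 - 18) - 26 ≡ 25. → (18, 25)
double: tangent at (18, 25): λ = (3·18² + 15)/(2·25) ≡ 26/19. 19⁻¹ ≡ 18 (mod 31), so λ ≡ 26·18 ≡ 3.
  x = λ² - 18 - 18 = 9 - 36 ≡ 4; y = λ·(18 - 4) - 25 ≡ 17. → (4, 17)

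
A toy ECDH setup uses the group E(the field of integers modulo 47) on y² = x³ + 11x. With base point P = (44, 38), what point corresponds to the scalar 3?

(41, 0)

Repeated addition: build up to 3P.
2P: tangent at (44, 38): λ = (3·44² + 11)/(2·38) ≡ 38/29. 29⁻¹ ≡ 13 (mod 47) since 29·13 = 377 ≡ 1, so λ ≡ 38·13 ≡ 24.
  x = λ² - 44 - 44 = 576 - 88 ≡ 18; y = λ·(44 - 18) - 38 ≡ 22. → (18, 22)
3P: (18, 22) + (44, 38). λ = (38 - 22)/(44 - 18) ≡ 16/26 mod 47. 26⁻¹ ≡ 38 (mod 47), so λ ≡ 44.
  x = λ² - 18 - 44 = 1936 - 62 ≡ 41; y = λ·(18 - 41) - 22 ≡ 0. → (41, 0)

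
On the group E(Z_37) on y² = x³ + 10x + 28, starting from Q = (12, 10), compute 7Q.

(21, 8)

Double-and-add on 7 = (111)₂. Start with Q = (12, 10) for the leading 1-bit.
double: tangent at (12, 10): λ = (3·12² + 10)/(2·10) ≡ 35/20. 20⁻¹ ≡ 13 (mod 37), so λ ≡ 35·13 ≡ 11.
  x = λ² - 12 - 12 = 121 - 24 ≡ 23; y = λ·(12 - 23) - 10 ≡ 17. → (23, 17)
add Q: (23, 17) + (12, 10). λ = (10 - 17)/(12 - 23) ≡ 30/26 mod 37. 26⁻¹ ≡ 10 (mod 37), so λ ≡ 4.
  x = λ² - 23 - 12 = 16 - 35 ≡ 18; y = λ·(23 - 18) - 17 ≡ 3. → (18, 3)
double: tangent at (18, 3): λ = (3·18² + 10)/(2·3) ≡ 20/6. 6⁻¹ ≡ 31 (mod 37) since 6·31 = 186 ≡ 1, so λ ≡ 20·31 ≡ 28.
  x = λ² - 18 - 18 = 784 - 36 ≡ 8; y = λ·(18 - 8) - 3 ≡ 18. → (8, 18)
add Q: (8, 18) + (12, 10). λ = (10 - 18)/(12 - 8) ≡ 29/4 mod 37. 4⁻¹ ≡ 28 (mod 37), so λ ≡ 35.
  x = λ² - 8 - 12 = 1225 - 20 ≡ 21; y = λ·(8 - 21) - 18 ≡ 8. → (21, 8)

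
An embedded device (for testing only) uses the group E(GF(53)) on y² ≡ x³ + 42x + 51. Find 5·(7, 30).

Write P = (7, 30).
Double-and-add on 5 = (101)₂. Start with P = (7, 30) for the leading 1-bit.
double: tangent at (7, 30): λ = (3·7² + 42)/(2·30) ≡ 30/7. 7⁻¹ ≡ 38 (mod 53), so λ ≡ 30·38 ≡ 27.
  x = λ² - 7 - 7 = 729 - 14 ≡ 26; y = λ·(7 - 26) - 30 ≡ 40. → (26, 40)
double: tangent at (26, 40): λ = (3·26² + 42)/(2·40) ≡ 3/27. 27⁻¹ ≡ 2 (mod 53) since 27·2 = 54 ≡ 1, so λ ≡ 3·2 ≡ 6.
  x = λ² - 26 - 26 = 36 - 52 ≡ 37; y = λ·(26 - 37) - 40 ≡ 0. → (37, 0)
add P: (37, 0) + (7, 30). λ = (30 - 0)/(7 - 37) ≡ 30/23 mod 53. 23⁻¹ ≡ 30 (mod 53) since 23·30 = 690 ≡ 1, so λ ≡ 52.
  x = λ² - 37 - 7 = 2704 - 44 ≡ 10; y = λ·(37 - 10) - 0 ≡ 26. → (10, 26)

(10, 26)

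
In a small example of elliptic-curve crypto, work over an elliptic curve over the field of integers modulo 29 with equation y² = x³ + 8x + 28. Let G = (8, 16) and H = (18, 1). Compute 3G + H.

First 3G:
Repeated addition: build up to 3G.
2G: tangent at (8, 16): λ = (3·8² + 8)/(2·16) ≡ 26/3. 3⁻¹ ≡ 10 (mod 29) since 3·10 = 30 ≡ 1, so λ ≡ 26·10 ≡ 28.
  x = λ² - 8 - 8 = 784 - 16 ≡ 14; y = λ·(8 - 14) - 16 ≡ 19. → (14, 19)
3G: (14, 19) + (8, 16). λ = (16 - 19)/(8 - 14) ≡ 26/23 mod 29. 23⁻¹ ≡ 24 (mod 29) since 23·24 = 552 ≡ 1, so λ ≡ 15.
  x = λ² - 14 - 8 = 225 - 22 ≡ 0; y = λ·(14 - 0) - 19 ≡ 17. → (0, 17)
3G = (0, 17).
Finally 3G + H:
(0, 17) + (18, 1). λ = (1 - 17)/(18 - 0) ≡ 13/18 mod 29. 18⁻¹ ≡ 21 (mod 29) since 18·21 = 378 ≡ 1, so λ ≡ 12.
  x = λ² - 0 - 18 = 144 - 18 ≡ 10; y = λ·(0 - 10) - 17 ≡ 8. → (10, 8)

(10, 8)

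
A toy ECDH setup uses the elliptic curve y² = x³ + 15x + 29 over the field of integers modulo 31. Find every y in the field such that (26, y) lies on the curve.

none

x³ + 15x + 29 = 17995 ≡ 15 (mod 31).
15 is a non-residue mod 31; no y exists.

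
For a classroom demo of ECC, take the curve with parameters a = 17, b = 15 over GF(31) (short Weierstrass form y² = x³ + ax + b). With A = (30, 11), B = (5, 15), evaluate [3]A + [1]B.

First 3A:
Repeated addition: build up to 3A.
2A: tangent at (30, 11): λ = (3·30² + 17)/(2·11) ≡ 20/22. 22⁻¹ ≡ 24 (mod 31) since 22·24 = 528 ≡ 1, so λ ≡ 20·24 ≡ 15.
  x = λ² - 30 - 30 = 225 - 60 ≡ 10; y = λ·(30 - 10) - 11 ≡ 10. → (10, 10)
3A: (10, 10) + (30, 11). λ = (11 - 10)/(30 - 10) ≡ 1/20 mod 31. 20⁻¹ ≡ 14 (mod 31), so λ ≡ 14.
  x = λ² - 10 - 30 = 196 - 40 ≡ 1; y = λ·(10 - 1) - 10 ≡ 23. → (1, 23)
3A = (1, 23).
Finally 3A + B:
(1, 23) + (5, 15). λ = (15 - 23)/(5 - 1) ≡ 23/4 mod 31. 4⁻¹ ≡ 8 (mod 31), so λ ≡ 29.
  x = λ² - 1 - 5 = 841 - 6 ≡ 29; y = λ·(1 - 29) - 23 ≡ 2. → (29, 2)

(29, 2)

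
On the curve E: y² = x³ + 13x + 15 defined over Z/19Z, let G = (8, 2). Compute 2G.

(4, 13)

tangent at (8, 2): λ = (3·8² + 13)/(2·2) ≡ 15/4. 4⁻¹ ≡ 5 (mod 19) since 4·5 = 20 ≡ 1, so λ ≡ 15·5 ≡ 18.
  x = λ² - 8 - 8 = 324 - 16 ≡ 4; y = λ·(8 - 4) - 2 ≡ 13. → (4, 13)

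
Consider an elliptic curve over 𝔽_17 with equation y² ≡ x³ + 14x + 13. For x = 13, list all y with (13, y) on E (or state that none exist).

x³ + 14x + 13 = 2392 ≡ 12 (mod 17).
12 is a non-residue mod 17; no y exists.

none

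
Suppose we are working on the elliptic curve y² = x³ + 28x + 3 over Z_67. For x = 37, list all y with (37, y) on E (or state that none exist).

x³ + 28x + 3 = 51692 ≡ 35 (mod 67).
Square roots of 35 mod 67: 13 and 54 (since 13² = 169 ≡ 35).

13, 54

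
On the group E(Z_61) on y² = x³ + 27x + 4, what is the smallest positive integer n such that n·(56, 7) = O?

2P: tangent at (56, 7): λ = (3·56² + 27)/(2·7) ≡ 41/14. 14⁻¹ ≡ 48 (mod 61), so λ ≡ 41·48 ≡ 16.
  x = λ² - 56 - 56 = 256 - 112 ≡ 22; y = λ·(56 - 22) - 7 ≡ 49. → (22, 49)
3P: (22, 49) + (56, 7). λ = (7 - 49)/(56 - 22) ≡ 19/34 mod 61. 34⁻¹ ≡ 9 (mod 61), so λ ≡ 49.
  x = λ² - 22 - 56 = 2401 - 78 ≡ 5; y = λ·(22 - 5) - 49 ≡ 52. → (5, 52)
4P: (5, 52) + (56, 7). λ = (7 - 52)/(56 - 5) ≡ 16/51 mod 61. 51⁻¹ ≡ 6 (mod 61), so λ ≡ 35.
  x = λ² - 5 - 56 = 1225 - 61 ≡ 5; y = λ·(5 - 5) - 52 ≡ 9. → (5, 9)
5P: (5, 9) + (56, 7). λ = (7 - 9)/(56 - 5) ≡ 59/51 mod 61. 51⁻¹ ≡ 6 (mod 61) since 51·6 = 306 ≡ 1, so λ ≡ 49.
  x = λ² - 5 - 56 = 2401 - 61 ≡ 22; y = λ·(5 - 22) - 9 ≡ 12. → (22, 12)
6P: (22, 12) + (56, 7). λ = (7 - 12)/(56 - 22) ≡ 56/34 mod 61. 34⁻¹ ≡ 9 (mod 61) since 34·9 = 306 ≡ 1, so λ ≡ 16.
  x = λ² - 22 - 56 = 256 - 78 ≡ 56; y = λ·(22 - 56) - 12 ≡ 54. → (56, 54)
7P: (56, 54) + (56, 7): same x and y₁ ≡ -y₂, so the sum is O.
7P = O, so the order is 7.

7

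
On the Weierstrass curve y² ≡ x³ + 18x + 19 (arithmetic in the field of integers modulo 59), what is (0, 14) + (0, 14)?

(26, 3)

tangent at (0, 14): λ = (3·0² + 18)/(2·14) ≡ 18/28. 28⁻¹ ≡ 19 (mod 59) since 28·19 = 532 ≡ 1, so λ ≡ 18·19 ≡ 47.
  x = λ² - 0 - 0 = 2209 - 0 ≡ 26; y = λ·(0 - 26) - 14 ≡ 3. → (26, 3)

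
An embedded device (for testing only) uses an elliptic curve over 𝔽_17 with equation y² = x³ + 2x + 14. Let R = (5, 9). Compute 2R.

tangent at (5, 9): λ = (3·5² + 2)/(2·9) ≡ 9/1. 1⁻¹ ≡ 1 (mod 17), so λ ≡ 9·1 ≡ 9.
  x = λ² - 5 - 5 = 81 - 10 ≡ 3; y = λ·(5 - 3) - 9 ≡ 9. → (3, 9)

(3, 9)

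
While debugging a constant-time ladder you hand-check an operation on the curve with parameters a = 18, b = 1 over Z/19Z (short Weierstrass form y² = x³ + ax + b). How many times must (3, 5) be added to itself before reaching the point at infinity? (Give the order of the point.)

2P: tangent at (3, 5): λ = (3·3² + 18)/(2·5) ≡ 7/10. 10⁻¹ ≡ 2 (mod 19) since 10·2 = 20 ≡ 1, so λ ≡ 7·2 ≡ 14.
  x = λ² - 3 - 3 = 196 - 6 ≡ 0; y = λ·(3 - 0) - 5 ≡ 18. → (0, 18)
3P: (0, 18) + (3, 5). λ = (5 - 18)/(3 - 0) ≡ 6/3 mod 19. 3⁻¹ ≡ 13 (mod 19), so λ ≡ 2.
  x = λ² - 0 - 3 = 4 - 3 ≡ 1; y = λ·(0 - 1) - 18 ≡ 18. → (1, 18)
4P: (1, 18) + (3, 5). λ = (5 - 18)/(3 - 1) ≡ 6/2 mod 19. 2⁻¹ ≡ 10 (mod 19) since 2·10 = 20 ≡ 1, so λ ≡ 3.
  x = λ² - 1 - 3 = 9 - 4 ≡ 5; y = λ·(1 - 5) - 18 ≡ 8. → (5, 8)
5P: (5, 8) + (3, 5). λ = (5 - 8)/(3 - 5) ≡ 16/17 mod 19. 17⁻¹ ≡ 9 (mod 19) since 17·9 = 153 ≡ 1, so λ ≡ 11.
  x = λ² - 5 - 3 = 121 - 8 ≡ 18; y = λ·(5 - 18) - 8 ≡ 1. → (18, 1)
6P: (18, 1) + (3, 5). λ = (5 - 1)/(3 - 18) ≡ 4/4 mod 19. 4⁻¹ ≡ 5 (mod 19), so λ ≡ 1.
  x = λ² - 18 - 3 = 1 - 21 ≡ 18; y = λ·(18 - 18) - 1 ≡ 18. → (18, 18)
7P: (18, 18) + (3, 5). λ = (5 - 18)/(3 - 18) ≡ 6/4 mod 19. 4⁻¹ ≡ 5 (mod 19) since 4·5 = 20 ≡ 1, so λ ≡ 11.
  x = λ² - 18 - 3 = 121 - 21 ≡ 5; y = λ·(18 - 5) - 18 ≡ 11. → (5, 11)
8P: (5, 11) + (3, 5). λ = (5 - 11)/(3 - 5) ≡ 13/17 mod 19. 17⁻¹ ≡ 9 (mod 19), so λ ≡ 3.
  x = λ² - 5 - 3 = 9 - 8 ≡ 1; y = λ·(5 - 1) - 11 ≡ 1. → (1, 1)
9P: (1, 1) + (3, 5). λ = (5 - 1)/(3 - 1) ≡ 4/2 mod 19. 2⁻¹ ≡ 10 (mod 19), so λ ≡ 2.
  x = λ² - 1 - 3 = 4 - 4 ≡ 0; y = λ·(1 - 0) - 1 ≡ 1. → (0, 1)
10P: (0, 1) + (3, 5). λ = (5 - 1)/(3 - 0) ≡ 4/3 mod 19. 3⁻¹ ≡ 13 (mod 19) since 3·13 = 39 ≡ 1, so λ ≡ 14.
  x = λ² - 0 - 3 = 196 - 3 ≡ 3; y = λ·(0 - 3) - 1 ≡ 14. → (3, 14)
11P: (3, 14) + (3, 5): same x and y₁ ≡ -y₂, so the sum is the point at infinity.
11P = the point at infinity, so the order is 11.

11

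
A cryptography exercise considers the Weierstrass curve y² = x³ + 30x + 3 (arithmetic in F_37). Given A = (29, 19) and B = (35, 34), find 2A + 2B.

First 2A:
Repeated addition: build up to 2A.
2A: tangent at (29, 19): λ = (3·29² + 30)/(2·19) ≡ 0/1. 1⁻¹ ≡ 1 (mod 37) since 1·1 = 1 ≡ 1, so λ ≡ 0·1 ≡ 0.
  x = λ² - 29 - 29 = 0 - 58 ≡ 16; y = λ·(29 - 16) - 19 ≡ 18. → (16, 18)
2A = (16, 18).
Next 2B:
Repeated addition: build up to 2B.
2B: tangent at (35, 34): λ = (3·35² + 30)/(2·34) ≡ 5/31. 31⁻¹ ≡ 6 (mod 37) since 31·6 = 186 ≡ 1, so λ ≡ 5·6 ≡ 30.
  x = λ² - 35 - 35 = 900 - 70 ≡ 16; y = λ·(35 - 16) - 34 ≡ 18. → (16, 18)
2B = (16, 18).
Finally 2A + 2B:
tangent at (16, 18): λ = (3·16² + 30)/(2·18) ≡ 21/36. 36⁻¹ ≡ 36 (mod 37), so λ ≡ 21·36 ≡ 16.
  x = λ² - 16 - 16 = 256 - 32 ≡ 2; y = λ·(16 - 2) - 18 ≡ 21. → (2, 21)

(2, 21)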